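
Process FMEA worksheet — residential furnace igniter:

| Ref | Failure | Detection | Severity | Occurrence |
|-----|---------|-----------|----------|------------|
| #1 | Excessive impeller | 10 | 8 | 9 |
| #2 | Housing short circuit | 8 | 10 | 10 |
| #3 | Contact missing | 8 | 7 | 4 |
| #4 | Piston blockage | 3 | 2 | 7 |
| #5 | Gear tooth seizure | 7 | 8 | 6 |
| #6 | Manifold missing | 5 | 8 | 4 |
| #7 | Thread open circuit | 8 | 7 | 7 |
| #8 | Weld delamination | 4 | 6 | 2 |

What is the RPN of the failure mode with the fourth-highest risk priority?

RPN = Severity × Occurrence × Detection:
  #1: 8 × 9 × 10 = 720
  #2: 10 × 10 × 8 = 800
  #3: 7 × 4 × 8 = 224
  #4: 2 × 7 × 3 = 42
  #5: 8 × 6 × 7 = 336
  #6: 8 × 4 × 5 = 160
  #7: 7 × 7 × 8 = 392
  #8: 6 × 2 × 4 = 48
Sorted descending: 800, 720, 392, 336, 224, 160, 48, 42.
The fourth-highest RPN is 336 (#5).

336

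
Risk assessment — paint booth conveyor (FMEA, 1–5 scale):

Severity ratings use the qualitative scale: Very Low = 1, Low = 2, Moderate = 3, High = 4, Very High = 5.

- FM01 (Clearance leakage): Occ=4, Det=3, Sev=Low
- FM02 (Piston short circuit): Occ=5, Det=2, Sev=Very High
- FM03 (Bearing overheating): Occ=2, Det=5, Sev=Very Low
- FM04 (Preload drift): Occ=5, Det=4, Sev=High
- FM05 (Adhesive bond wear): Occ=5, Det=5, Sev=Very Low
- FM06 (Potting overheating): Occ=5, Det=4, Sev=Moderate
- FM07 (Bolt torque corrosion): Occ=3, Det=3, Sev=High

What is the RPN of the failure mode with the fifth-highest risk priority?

RPN = Severity × Occurrence × Detection:
  FM01: 2 × 4 × 3 = 24
  FM02: 5 × 5 × 2 = 50
  FM03: 1 × 2 × 5 = 10
  FM04: 4 × 5 × 4 = 80
  FM05: 1 × 5 × 5 = 25
  FM06: 3 × 5 × 4 = 60
  FM07: 4 × 3 × 3 = 36
Sorted descending: 80, 60, 50, 36, 25, 24, 10.
The fifth-highest RPN is 25 (FM05).

25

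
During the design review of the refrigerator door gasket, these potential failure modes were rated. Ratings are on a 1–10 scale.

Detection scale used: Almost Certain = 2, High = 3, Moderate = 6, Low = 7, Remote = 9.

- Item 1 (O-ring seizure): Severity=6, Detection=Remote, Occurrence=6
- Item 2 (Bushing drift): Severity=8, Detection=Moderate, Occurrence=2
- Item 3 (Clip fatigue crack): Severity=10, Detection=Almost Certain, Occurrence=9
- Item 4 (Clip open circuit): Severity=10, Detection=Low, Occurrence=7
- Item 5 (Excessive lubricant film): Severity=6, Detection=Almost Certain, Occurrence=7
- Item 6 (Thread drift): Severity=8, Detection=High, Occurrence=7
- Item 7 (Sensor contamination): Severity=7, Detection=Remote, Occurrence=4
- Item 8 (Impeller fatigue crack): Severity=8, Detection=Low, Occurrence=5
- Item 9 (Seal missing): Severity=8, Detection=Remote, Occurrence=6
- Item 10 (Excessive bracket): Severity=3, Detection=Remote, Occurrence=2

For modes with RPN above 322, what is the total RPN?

RPN = Severity × Occurrence × Detection:
  Item 1: 6 × 6 × 9 = 324
  Item 2: 8 × 2 × 6 = 96
  Item 3: 10 × 9 × 2 = 180
  Item 4: 10 × 7 × 7 = 490
  Item 5: 6 × 7 × 2 = 84
  Item 6: 8 × 7 × 3 = 168
  Item 7: 7 × 4 × 9 = 252
  Item 8: 8 × 5 × 7 = 280
  Item 9: 8 × 6 × 9 = 432
  Item 10: 3 × 2 × 9 = 54
RPN > 322: Item 1 (324), Item 4 (490), Item 9 (432).
Sum: 324 + 490 + 432 = 1246.

1246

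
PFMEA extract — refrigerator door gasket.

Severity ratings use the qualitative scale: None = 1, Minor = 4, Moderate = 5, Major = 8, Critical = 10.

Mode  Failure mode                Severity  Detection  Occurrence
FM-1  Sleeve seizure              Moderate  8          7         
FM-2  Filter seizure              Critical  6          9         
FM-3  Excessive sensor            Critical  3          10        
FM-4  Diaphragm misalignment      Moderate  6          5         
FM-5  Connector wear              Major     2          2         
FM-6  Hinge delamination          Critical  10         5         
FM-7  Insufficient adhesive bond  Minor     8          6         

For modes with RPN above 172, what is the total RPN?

RPN = Severity × Occurrence × Detection:
  FM-1: 5 × 7 × 8 = 280
  FM-2: 10 × 9 × 6 = 540
  FM-3: 10 × 10 × 3 = 300
  FM-4: 5 × 5 × 6 = 150
  FM-5: 8 × 2 × 2 = 32
  FM-6: 10 × 5 × 10 = 500
  FM-7: 4 × 6 × 8 = 192
RPN > 172: FM-1 (280), FM-2 (540), FM-3 (300), FM-6 (500), FM-7 (192).
Sum: 280 + 540 + 300 + 500 + 192 = 1812.

1812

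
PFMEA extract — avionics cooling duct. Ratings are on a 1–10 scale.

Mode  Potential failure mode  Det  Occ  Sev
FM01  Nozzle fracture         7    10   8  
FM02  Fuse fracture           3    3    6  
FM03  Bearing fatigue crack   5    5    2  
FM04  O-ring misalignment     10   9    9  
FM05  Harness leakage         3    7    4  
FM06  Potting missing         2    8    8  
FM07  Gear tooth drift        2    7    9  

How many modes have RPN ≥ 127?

RPN = Severity × Occurrence × Detection:
  FM01: 8 × 10 × 7 = 560
  FM02: 6 × 3 × 3 = 54
  FM03: 2 × 5 × 5 = 50
  FM04: 9 × 9 × 10 = 810
  FM05: 4 × 7 × 3 = 84
  FM06: 8 × 8 × 2 = 128
  FM07: 9 × 7 × 2 = 126
Modes with RPN ≥ 127: FM01 (560), FM04 (810), FM06 (128) → 3.

3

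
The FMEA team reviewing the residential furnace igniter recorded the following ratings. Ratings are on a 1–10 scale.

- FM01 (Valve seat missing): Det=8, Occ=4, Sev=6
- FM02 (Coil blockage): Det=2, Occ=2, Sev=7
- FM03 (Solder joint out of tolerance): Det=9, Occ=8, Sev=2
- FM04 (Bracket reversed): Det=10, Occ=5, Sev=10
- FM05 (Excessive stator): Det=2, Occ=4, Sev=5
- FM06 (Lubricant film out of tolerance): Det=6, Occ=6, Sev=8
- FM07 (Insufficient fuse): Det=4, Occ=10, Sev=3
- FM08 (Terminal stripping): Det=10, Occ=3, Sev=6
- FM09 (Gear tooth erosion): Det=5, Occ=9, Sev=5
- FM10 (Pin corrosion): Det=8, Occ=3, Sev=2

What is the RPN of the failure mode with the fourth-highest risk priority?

RPN = Severity × Occurrence × Detection:
  FM01: 6 × 4 × 8 = 192
  FM02: 7 × 2 × 2 = 28
  FM03: 2 × 8 × 9 = 144
  FM04: 10 × 5 × 10 = 500
  FM05: 5 × 4 × 2 = 40
  FM06: 8 × 6 × 6 = 288
  FM07: 3 × 10 × 4 = 120
  FM08: 6 × 3 × 10 = 180
  FM09: 5 × 9 × 5 = 225
  FM10: 2 × 3 × 8 = 48
Sorted descending: 500, 288, 225, 192, 180, 144, 120, 48, 40, 28.
The fourth-highest RPN is 192 (FM01).

192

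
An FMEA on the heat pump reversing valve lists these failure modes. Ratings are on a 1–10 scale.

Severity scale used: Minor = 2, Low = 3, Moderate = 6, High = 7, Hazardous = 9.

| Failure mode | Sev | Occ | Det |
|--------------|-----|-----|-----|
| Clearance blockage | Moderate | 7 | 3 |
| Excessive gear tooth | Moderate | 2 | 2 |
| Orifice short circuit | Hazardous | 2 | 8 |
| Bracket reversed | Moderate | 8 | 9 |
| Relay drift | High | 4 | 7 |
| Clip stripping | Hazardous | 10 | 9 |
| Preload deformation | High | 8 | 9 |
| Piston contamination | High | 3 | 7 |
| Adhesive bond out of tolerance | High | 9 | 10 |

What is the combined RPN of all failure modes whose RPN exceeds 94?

2989

RPN = Severity × Occurrence × Detection:
  Clearance blockage: 6 × 7 × 3 = 126
  Excessive gear tooth: 6 × 2 × 2 = 24
  Orifice short circuit: 9 × 2 × 8 = 144
  Bracket reversed: 6 × 8 × 9 = 432
  Relay drift: 7 × 4 × 7 = 196
  Clip stripping: 9 × 10 × 9 = 810
  Preload deformation: 7 × 8 × 9 = 504
  Piston contamination: 7 × 3 × 7 = 147
  Adhesive bond out of tolerance: 7 × 9 × 10 = 630
RPN > 94: Clearance blockage (126), Orifice short circuit (144), Bracket reversed (432), Relay drift (196), Clip stripping (810), Preload deformation (504), Piston contamination (147), Adhesive bond out of tolerance (630).
Sum: 126 + 144 + 432 + 196 + 810 + 504 + 147 + 630 = 2989.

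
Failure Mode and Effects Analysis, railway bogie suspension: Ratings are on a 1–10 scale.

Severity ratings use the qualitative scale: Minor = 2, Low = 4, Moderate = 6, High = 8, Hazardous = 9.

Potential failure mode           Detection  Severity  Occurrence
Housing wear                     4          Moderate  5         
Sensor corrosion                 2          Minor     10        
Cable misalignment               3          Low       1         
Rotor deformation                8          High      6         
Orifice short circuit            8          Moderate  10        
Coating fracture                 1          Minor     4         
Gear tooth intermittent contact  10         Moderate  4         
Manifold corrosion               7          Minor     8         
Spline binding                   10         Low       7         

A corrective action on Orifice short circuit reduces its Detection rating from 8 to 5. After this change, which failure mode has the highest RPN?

RPN = Severity × Occurrence × Detection:
  Housing wear: 6 × 5 × 4 = 120
  Sensor corrosion: 2 × 10 × 2 = 40
  Cable misalignment: 4 × 1 × 3 = 12
  Rotor deformation: 8 × 6 × 8 = 384
  Orifice short circuit: 6 × 10 × 8 = 480
  Coating fracture: 2 × 4 × 1 = 8
  Gear tooth intermittent contact: 6 × 4 × 10 = 240
  Manifold corrosion: 2 × 8 × 7 = 112
  Spline binding: 4 × 7 × 10 = 280
After action: Orifice short circuit → 6 × 10 × 5 = 300.
Revised RPNs: Rotor deformation=384, Orifice short circuit=300, Spline binding=280, Gear tooth intermittent contact=240, Housing wear=120, Manifold corrosion=112, Sensor corrosion=40, Cable misalignment=12, Coating fracture=8.
Highest is now Rotor deformation (384).

Rotor deformation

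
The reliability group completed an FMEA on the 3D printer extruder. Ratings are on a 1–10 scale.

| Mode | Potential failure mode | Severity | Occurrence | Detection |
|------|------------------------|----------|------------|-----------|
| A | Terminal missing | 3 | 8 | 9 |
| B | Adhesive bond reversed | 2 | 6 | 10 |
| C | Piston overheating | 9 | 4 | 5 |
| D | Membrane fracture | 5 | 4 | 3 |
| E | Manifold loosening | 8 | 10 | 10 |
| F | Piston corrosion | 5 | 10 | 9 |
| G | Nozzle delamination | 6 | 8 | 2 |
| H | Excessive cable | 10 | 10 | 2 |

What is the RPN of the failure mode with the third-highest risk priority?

216

RPN = Severity × Occurrence × Detection:
  A: 3 × 8 × 9 = 216
  B: 2 × 6 × 10 = 120
  C: 9 × 4 × 5 = 180
  D: 5 × 4 × 3 = 60
  E: 8 × 10 × 10 = 800
  F: 5 × 10 × 9 = 450
  G: 6 × 8 × 2 = 96
  H: 10 × 10 × 2 = 200
Sorted descending: 800, 450, 216, 200, 180, 120, 96, 60.
The third-highest RPN is 216 (A).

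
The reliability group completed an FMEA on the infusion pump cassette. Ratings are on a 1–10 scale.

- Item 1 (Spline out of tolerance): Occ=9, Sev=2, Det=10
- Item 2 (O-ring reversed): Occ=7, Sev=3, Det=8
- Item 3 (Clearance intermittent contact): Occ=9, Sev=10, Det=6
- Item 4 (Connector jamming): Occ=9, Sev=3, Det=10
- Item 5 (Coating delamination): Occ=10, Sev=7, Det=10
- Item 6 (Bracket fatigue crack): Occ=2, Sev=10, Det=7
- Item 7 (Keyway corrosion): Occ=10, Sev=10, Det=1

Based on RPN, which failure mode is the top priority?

Item 5

RPN = Severity × Occurrence × Detection:
  Item 1: 2 × 9 × 10 = 180
  Item 2: 3 × 7 × 8 = 168
  Item 3: 10 × 9 × 6 = 540
  Item 4: 3 × 9 × 10 = 270
  Item 5: 7 × 10 × 10 = 700
  Item 6: 10 × 2 × 7 = 140
  Item 7: 10 × 10 × 1 = 100
Highest RPN is 700 → Item 5.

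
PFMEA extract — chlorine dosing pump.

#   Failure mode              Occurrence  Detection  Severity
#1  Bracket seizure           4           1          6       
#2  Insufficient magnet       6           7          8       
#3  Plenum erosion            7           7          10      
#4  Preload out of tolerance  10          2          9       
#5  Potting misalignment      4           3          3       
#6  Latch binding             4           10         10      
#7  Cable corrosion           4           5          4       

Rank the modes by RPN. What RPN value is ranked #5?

RPN = Severity × Occurrence × Detection:
  #1: 6 × 4 × 1 = 24
  #2: 8 × 6 × 7 = 336
  #3: 10 × 7 × 7 = 490
  #4: 9 × 10 × 2 = 180
  #5: 3 × 4 × 3 = 36
  #6: 10 × 4 × 10 = 400
  #7: 4 × 4 × 5 = 80
Sorted descending: 490, 400, 336, 180, 80, 36, 24.
The fifth-highest RPN is 80 (#7).

80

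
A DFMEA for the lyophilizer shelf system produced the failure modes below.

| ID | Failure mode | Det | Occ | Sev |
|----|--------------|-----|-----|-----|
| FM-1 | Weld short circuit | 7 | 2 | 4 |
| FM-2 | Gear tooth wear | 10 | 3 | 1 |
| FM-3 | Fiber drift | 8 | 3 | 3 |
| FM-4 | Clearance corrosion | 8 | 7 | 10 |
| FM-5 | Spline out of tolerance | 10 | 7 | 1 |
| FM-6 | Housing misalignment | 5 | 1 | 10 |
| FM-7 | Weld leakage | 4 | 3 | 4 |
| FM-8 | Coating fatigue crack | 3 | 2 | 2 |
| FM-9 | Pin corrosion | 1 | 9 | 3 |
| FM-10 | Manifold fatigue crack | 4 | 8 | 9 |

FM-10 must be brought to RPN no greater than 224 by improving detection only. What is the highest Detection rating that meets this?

3

FM-10: S=9, O=8, D=4 → current RPN = 288.
Fixed product = 72. Need 72 × D ≤ 224, so D ≤ 224/72 = 3.11.
Maximum integer Detection rating = 3 (gives RPN 216; D=4 would give 288 > 224).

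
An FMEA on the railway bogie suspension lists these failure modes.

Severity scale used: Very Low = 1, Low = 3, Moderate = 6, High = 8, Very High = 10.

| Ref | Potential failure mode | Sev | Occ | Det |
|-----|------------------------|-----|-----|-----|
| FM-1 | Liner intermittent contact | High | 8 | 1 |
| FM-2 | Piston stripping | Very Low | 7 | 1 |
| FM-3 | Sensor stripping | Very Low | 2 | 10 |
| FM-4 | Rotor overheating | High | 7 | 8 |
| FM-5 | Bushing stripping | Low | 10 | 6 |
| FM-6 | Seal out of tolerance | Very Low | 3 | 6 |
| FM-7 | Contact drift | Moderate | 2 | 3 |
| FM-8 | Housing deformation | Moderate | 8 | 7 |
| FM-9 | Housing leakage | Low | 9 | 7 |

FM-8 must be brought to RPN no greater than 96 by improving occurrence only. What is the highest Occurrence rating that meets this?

2

FM-8: S=6, O=8, D=7 → current RPN = 336.
Fixed product = 42. Need 42 × O ≤ 96, so O ≤ 96/42 = 2.29.
Maximum integer Occurrence rating = 2 (gives RPN 84; O=3 would give 126 > 96).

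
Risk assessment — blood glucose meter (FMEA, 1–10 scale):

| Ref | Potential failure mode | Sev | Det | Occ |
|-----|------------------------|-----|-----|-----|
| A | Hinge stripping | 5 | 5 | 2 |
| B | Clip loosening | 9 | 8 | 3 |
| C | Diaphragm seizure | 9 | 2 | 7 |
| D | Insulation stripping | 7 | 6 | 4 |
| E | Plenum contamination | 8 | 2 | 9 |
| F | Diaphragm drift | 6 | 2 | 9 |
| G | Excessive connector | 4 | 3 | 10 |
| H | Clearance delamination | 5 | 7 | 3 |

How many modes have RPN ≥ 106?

6

RPN = Severity × Occurrence × Detection:
  A: 5 × 2 × 5 = 50
  B: 9 × 3 × 8 = 216
  C: 9 × 7 × 2 = 126
  D: 7 × 4 × 6 = 168
  E: 8 × 9 × 2 = 144
  F: 6 × 9 × 2 = 108
  G: 4 × 10 × 3 = 120
  H: 5 × 3 × 7 = 105
Modes with RPN ≥ 106: B (216), C (126), D (168), E (144), F (108), G (120) → 6.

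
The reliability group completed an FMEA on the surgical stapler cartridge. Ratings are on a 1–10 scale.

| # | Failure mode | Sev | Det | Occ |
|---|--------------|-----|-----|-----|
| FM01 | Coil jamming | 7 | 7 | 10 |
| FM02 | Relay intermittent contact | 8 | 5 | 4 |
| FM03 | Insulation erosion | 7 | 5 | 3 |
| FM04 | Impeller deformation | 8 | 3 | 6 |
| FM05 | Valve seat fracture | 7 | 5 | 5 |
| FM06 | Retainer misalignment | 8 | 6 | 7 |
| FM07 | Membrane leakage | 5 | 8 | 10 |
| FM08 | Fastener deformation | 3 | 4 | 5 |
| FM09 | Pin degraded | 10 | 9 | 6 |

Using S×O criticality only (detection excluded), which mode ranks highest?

FM01

Criticality = Severity × Occurrence:
  FM01: 7 × 10 = 70
  FM02: 8 × 4 = 32
  FM03: 7 × 3 = 21
  FM04: 8 × 6 = 48
  FM05: 7 × 5 = 35
  FM06: 8 × 7 = 56
  FM07: 5 × 10 = 50
  FM08: 3 × 5 = 15
  FM09: 10 × 6 = 60
Highest criticality is 70 → FM01.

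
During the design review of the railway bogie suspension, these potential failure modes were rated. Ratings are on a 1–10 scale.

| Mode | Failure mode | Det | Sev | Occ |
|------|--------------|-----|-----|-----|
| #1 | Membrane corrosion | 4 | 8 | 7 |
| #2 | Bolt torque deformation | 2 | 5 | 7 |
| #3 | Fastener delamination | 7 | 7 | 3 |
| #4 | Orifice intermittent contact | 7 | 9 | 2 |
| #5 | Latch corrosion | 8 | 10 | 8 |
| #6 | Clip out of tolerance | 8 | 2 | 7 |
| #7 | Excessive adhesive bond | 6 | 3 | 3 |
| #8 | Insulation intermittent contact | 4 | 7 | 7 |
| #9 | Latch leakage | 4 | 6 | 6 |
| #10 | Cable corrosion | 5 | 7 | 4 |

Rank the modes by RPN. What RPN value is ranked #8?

RPN = Severity × Occurrence × Detection:
  #1: 8 × 7 × 4 = 224
  #2: 5 × 7 × 2 = 70
  #3: 7 × 3 × 7 = 147
  #4: 9 × 2 × 7 = 126
  #5: 10 × 8 × 8 = 640
  #6: 2 × 7 × 8 = 112
  #7: 3 × 3 × 6 = 54
  #8: 7 × 7 × 4 = 196
  #9: 6 × 6 × 4 = 144
  #10: 7 × 4 × 5 = 140
Sorted descending: 640, 224, 196, 147, 144, 140, 126, 112, 70, 54.
The eighth-highest RPN is 112 (#6).

112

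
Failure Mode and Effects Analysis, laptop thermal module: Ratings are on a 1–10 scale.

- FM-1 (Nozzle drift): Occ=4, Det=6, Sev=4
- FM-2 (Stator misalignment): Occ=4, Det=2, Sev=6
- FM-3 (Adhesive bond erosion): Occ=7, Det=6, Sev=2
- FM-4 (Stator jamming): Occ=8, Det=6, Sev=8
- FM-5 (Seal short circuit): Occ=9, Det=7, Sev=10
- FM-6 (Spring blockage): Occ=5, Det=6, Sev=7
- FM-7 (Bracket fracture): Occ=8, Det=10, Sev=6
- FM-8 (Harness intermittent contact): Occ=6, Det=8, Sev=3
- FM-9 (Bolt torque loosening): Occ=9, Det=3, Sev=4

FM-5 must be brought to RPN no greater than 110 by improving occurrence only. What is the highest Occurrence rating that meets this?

1

FM-5: S=10, O=9, D=7 → current RPN = 630.
Fixed product = 70. Need 70 × O ≤ 110, so O ≤ 110/70 = 1.57.
Maximum integer Occurrence rating = 1 (gives RPN 70; O=2 would give 140 > 110).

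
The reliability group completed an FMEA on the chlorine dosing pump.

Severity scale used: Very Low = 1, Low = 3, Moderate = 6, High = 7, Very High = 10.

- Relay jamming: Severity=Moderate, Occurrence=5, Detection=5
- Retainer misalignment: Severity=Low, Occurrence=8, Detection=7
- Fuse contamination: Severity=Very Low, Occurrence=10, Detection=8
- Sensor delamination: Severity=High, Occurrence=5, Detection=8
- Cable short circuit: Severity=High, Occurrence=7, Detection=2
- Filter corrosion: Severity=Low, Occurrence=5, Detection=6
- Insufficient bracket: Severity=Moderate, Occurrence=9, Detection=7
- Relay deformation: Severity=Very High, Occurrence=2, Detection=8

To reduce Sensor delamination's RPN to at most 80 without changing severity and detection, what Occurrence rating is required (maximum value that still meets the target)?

1

Sensor delamination: S=7, O=5, D=8 → current RPN = 280.
Fixed product = 56. Need 56 × O ≤ 80, so O ≤ 80/56 = 1.43.
Maximum integer Occurrence rating = 1 (gives RPN 56; O=2 would give 112 > 80).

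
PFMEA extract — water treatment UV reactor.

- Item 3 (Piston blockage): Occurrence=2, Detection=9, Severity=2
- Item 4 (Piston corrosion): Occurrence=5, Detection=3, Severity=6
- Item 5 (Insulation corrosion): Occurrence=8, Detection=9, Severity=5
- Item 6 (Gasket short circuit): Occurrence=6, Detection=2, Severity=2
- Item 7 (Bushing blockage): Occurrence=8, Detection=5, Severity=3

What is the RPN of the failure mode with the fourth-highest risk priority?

RPN = Severity × Occurrence × Detection:
  Item 3: 2 × 2 × 9 = 36
  Item 4: 6 × 5 × 3 = 90
  Item 5: 5 × 8 × 9 = 360
  Item 6: 2 × 6 × 2 = 24
  Item 7: 3 × 8 × 5 = 120
Sorted descending: 360, 120, 90, 36, 24.
The fourth-highest RPN is 36 (Item 3).

36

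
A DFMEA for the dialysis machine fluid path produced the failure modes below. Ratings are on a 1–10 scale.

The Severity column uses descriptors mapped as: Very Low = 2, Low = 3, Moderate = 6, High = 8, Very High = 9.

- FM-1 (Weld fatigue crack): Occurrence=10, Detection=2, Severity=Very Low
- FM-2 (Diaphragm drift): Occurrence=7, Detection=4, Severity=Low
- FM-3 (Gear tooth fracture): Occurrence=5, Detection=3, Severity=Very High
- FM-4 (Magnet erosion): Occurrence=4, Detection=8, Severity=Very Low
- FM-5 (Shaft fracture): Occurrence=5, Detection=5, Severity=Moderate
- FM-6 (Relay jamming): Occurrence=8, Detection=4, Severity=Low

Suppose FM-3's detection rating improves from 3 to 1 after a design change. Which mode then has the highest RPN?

RPN = Severity × Occurrence × Detection:
  FM-1: 2 × 10 × 2 = 40
  FM-2: 3 × 7 × 4 = 84
  FM-3: 9 × 5 × 3 = 135
  FM-4: 2 × 4 × 8 = 64
  FM-5: 6 × 5 × 5 = 150
  FM-6: 3 × 8 × 4 = 96
After action: FM-3 → 9 × 5 × 1 = 45.
Revised RPNs: FM-5=150, FM-6=96, FM-2=84, FM-4=64, FM-3=45, FM-1=40.
Highest is now FM-5 (150).

FM-5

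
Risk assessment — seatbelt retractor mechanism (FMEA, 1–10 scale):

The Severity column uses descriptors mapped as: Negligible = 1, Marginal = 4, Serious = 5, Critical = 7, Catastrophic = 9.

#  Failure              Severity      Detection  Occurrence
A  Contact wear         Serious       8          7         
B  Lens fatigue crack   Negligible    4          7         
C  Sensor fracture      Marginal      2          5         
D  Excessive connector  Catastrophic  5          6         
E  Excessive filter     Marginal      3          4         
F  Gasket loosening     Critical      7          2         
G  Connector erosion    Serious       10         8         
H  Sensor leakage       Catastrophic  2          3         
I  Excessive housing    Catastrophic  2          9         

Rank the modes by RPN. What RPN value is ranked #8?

RPN = Severity × Occurrence × Detection:
  A: 5 × 7 × 8 = 280
  B: 1 × 7 × 4 = 28
  C: 4 × 5 × 2 = 40
  D: 9 × 6 × 5 = 270
  E: 4 × 4 × 3 = 48
  F: 7 × 2 × 7 = 98
  G: 5 × 8 × 10 = 400
  H: 9 × 3 × 2 = 54
  I: 9 × 9 × 2 = 162
Sorted descending: 400, 280, 270, 162, 98, 54, 48, 40, 28.
The eighth-highest RPN is 40 (C).

40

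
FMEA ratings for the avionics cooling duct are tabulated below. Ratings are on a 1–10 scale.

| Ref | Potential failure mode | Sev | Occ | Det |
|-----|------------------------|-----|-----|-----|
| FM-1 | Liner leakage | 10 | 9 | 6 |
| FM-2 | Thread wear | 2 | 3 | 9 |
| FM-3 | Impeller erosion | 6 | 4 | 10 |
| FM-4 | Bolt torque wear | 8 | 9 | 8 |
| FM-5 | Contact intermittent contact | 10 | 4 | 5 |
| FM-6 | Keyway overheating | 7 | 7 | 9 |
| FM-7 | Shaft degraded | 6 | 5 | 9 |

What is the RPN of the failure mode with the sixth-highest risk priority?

RPN = Severity × Occurrence × Detection:
  FM-1: 10 × 9 × 6 = 540
  FM-2: 2 × 3 × 9 = 54
  FM-3: 6 × 4 × 10 = 240
  FM-4: 8 × 9 × 8 = 576
  FM-5: 10 × 4 × 5 = 200
  FM-6: 7 × 7 × 9 = 441
  FM-7: 6 × 5 × 9 = 270
Sorted descending: 576, 540, 441, 270, 240, 200, 54.
The sixth-highest RPN is 200 (FM-5).

200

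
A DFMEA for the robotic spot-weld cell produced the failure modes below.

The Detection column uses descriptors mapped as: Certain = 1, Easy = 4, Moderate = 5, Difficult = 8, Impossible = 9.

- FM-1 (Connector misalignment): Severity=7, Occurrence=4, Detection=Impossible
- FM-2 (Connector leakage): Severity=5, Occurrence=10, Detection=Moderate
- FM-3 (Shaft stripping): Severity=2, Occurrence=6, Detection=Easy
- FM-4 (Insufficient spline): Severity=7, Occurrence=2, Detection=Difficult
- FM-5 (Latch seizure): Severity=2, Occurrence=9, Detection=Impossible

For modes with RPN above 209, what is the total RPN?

RPN = Severity × Occurrence × Detection:
  FM-1: 7 × 4 × 9 = 252
  FM-2: 5 × 10 × 5 = 250
  FM-3: 2 × 6 × 4 = 48
  FM-4: 7 × 2 × 8 = 112
  FM-5: 2 × 9 × 9 = 162
RPN > 209: FM-1 (252), FM-2 (250).
Sum: 252 + 250 = 502.

502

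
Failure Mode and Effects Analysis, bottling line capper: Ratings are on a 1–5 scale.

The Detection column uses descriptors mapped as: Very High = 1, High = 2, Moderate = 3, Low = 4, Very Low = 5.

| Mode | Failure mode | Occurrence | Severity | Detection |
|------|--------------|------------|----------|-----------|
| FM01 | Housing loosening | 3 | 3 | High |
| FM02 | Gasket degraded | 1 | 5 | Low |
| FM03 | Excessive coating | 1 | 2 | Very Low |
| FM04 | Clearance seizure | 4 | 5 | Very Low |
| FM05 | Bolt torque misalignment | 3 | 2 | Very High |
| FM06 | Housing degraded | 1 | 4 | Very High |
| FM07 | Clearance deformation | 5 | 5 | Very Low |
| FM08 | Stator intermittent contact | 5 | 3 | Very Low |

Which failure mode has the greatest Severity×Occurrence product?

Criticality = Severity × Occurrence:
  FM01: 3 × 3 = 9
  FM02: 5 × 1 = 5
  FM03: 2 × 1 = 2
  FM04: 5 × 4 = 20
  FM05: 2 × 3 = 6
  FM06: 4 × 1 = 4
  FM07: 5 × 5 = 25
  FM08: 3 × 5 = 15
Highest criticality is 25 → FM07.

FM07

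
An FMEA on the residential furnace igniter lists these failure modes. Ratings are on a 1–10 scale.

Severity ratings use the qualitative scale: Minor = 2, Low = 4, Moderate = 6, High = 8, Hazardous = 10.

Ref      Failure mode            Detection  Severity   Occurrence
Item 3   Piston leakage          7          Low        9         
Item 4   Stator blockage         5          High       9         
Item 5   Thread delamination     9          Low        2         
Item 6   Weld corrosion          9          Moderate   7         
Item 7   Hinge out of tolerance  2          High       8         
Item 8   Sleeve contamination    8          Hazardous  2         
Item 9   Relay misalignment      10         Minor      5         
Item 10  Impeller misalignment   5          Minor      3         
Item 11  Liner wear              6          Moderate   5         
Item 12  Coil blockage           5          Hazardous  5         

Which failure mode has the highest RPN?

Item 6

RPN = Severity × Occurrence × Detection:
  Item 3: 4 × 9 × 7 = 252
  Item 4: 8 × 9 × 5 = 360
  Item 5: 4 × 2 × 9 = 72
  Item 6: 6 × 7 × 9 = 378
  Item 7: 8 × 8 × 2 = 128
  Item 8: 10 × 2 × 8 = 160
  Item 9: 2 × 5 × 10 = 100
  Item 10: 2 × 3 × 5 = 30
  Item 11: 6 × 5 × 6 = 180
  Item 12: 10 × 5 × 5 = 250
Highest RPN is 378 → Item 6.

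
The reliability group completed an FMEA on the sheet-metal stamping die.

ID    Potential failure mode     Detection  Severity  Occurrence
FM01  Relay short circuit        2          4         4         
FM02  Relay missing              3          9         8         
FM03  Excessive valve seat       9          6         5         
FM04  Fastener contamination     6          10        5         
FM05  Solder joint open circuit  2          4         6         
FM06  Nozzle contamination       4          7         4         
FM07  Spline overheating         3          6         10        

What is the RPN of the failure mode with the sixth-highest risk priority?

48

RPN = Severity × Occurrence × Detection:
  FM01: 4 × 4 × 2 = 32
  FM02: 9 × 8 × 3 = 216
  FM03: 6 × 5 × 9 = 270
  FM04: 10 × 5 × 6 = 300
  FM05: 4 × 6 × 2 = 48
  FM06: 7 × 4 × 4 = 112
  FM07: 6 × 10 × 3 = 180
Sorted descending: 300, 270, 216, 180, 112, 48, 32.
The sixth-highest RPN is 48 (FM05).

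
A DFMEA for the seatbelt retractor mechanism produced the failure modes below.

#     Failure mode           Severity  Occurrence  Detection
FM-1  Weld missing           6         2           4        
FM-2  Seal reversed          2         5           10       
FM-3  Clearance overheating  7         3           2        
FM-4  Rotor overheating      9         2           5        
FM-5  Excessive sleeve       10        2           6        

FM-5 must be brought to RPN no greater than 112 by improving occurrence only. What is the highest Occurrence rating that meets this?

FM-5: S=10, O=2, D=6 → current RPN = 120.
Fixed product = 60. Need 60 × O ≤ 112, so O ≤ 112/60 = 1.87.
Maximum integer Occurrence rating = 1 (gives RPN 60; O=2 would give 120 > 112).

1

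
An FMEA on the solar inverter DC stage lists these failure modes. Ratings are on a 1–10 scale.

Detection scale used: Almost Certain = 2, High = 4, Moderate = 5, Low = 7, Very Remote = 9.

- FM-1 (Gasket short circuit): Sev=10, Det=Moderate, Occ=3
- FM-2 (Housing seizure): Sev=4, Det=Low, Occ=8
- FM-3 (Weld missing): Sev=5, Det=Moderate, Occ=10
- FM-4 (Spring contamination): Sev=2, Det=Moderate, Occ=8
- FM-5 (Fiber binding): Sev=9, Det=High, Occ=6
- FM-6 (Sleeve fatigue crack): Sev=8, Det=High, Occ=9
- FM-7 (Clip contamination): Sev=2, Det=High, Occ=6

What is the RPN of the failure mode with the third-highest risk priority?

RPN = Severity × Occurrence × Detection:
  FM-1: 10 × 3 × 5 = 150
  FM-2: 4 × 8 × 7 = 224
  FM-3: 5 × 10 × 5 = 250
  FM-4: 2 × 8 × 5 = 80
  FM-5: 9 × 6 × 4 = 216
  FM-6: 8 × 9 × 4 = 288
  FM-7: 2 × 6 × 4 = 48
Sorted descending: 288, 250, 224, 216, 150, 80, 48.
The third-highest RPN is 224 (FM-2).

224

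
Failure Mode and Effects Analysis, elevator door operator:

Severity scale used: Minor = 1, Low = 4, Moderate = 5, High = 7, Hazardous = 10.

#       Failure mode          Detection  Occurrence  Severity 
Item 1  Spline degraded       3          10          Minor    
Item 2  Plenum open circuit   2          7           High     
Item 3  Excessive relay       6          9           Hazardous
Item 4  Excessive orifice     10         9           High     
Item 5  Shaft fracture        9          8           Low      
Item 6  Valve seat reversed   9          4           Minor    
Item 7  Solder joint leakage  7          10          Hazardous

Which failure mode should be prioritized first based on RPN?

RPN = Severity × Occurrence × Detection:
  Item 1: 1 × 10 × 3 = 30
  Item 2: 7 × 7 × 2 = 98
  Item 3: 10 × 9 × 6 = 540
  Item 4: 7 × 9 × 10 = 630
  Item 5: 4 × 8 × 9 = 288
  Item 6: 1 × 4 × 9 = 36
  Item 7: 10 × 10 × 7 = 700
Highest RPN is 700 → Item 7.

Item 7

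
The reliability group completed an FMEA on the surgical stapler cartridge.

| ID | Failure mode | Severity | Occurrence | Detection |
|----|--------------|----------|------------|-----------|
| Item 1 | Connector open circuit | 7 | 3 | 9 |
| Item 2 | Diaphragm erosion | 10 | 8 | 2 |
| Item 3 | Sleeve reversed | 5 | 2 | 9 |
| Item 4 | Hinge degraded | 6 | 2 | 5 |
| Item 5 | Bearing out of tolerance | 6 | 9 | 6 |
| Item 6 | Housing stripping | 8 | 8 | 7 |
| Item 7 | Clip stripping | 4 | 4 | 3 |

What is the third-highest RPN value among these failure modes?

RPN = Severity × Occurrence × Detection:
  Item 1: 7 × 3 × 9 = 189
  Item 2: 10 × 8 × 2 = 160
  Item 3: 5 × 2 × 9 = 90
  Item 4: 6 × 2 × 5 = 60
  Item 5: 6 × 9 × 6 = 324
  Item 6: 8 × 8 × 7 = 448
  Item 7: 4 × 4 × 3 = 48
Sorted descending: 448, 324, 189, 160, 90, 60, 48.
The third-highest RPN is 189 (Item 1).

189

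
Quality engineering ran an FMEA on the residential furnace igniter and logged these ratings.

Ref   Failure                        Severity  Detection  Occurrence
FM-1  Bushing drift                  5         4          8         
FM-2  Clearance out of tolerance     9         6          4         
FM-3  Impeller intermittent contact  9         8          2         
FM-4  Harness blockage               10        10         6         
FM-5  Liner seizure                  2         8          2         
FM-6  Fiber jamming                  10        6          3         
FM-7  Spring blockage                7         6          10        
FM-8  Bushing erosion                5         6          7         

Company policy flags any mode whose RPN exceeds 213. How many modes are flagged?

3

RPN = Severity × Occurrence × Detection:
  FM-1: 5 × 8 × 4 = 160
  FM-2: 9 × 4 × 6 = 216
  FM-3: 9 × 2 × 8 = 144
  FM-4: 10 × 6 × 10 = 600
  FM-5: 2 × 2 × 8 = 32
  FM-6: 10 × 3 × 6 = 180
  FM-7: 7 × 10 × 6 = 420
  FM-8: 5 × 7 × 6 = 210
Modes with RPN > 213: FM-2 (216), FM-4 (600), FM-7 (420) → 3.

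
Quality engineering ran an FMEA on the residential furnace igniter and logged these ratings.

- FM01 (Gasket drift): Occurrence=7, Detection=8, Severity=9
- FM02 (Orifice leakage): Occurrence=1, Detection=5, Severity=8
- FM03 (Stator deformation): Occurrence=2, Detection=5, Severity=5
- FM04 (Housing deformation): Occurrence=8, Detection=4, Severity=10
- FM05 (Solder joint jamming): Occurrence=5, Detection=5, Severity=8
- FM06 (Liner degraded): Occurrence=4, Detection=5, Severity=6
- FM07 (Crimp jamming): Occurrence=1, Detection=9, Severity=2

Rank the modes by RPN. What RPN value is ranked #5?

50

RPN = Severity × Occurrence × Detection:
  FM01: 9 × 7 × 8 = 504
  FM02: 8 × 1 × 5 = 40
  FM03: 5 × 2 × 5 = 50
  FM04: 10 × 8 × 4 = 320
  FM05: 8 × 5 × 5 = 200
  FM06: 6 × 4 × 5 = 120
  FM07: 2 × 1 × 9 = 18
Sorted descending: 504, 320, 200, 120, 50, 40, 18.
The fifth-highest RPN is 50 (FM03).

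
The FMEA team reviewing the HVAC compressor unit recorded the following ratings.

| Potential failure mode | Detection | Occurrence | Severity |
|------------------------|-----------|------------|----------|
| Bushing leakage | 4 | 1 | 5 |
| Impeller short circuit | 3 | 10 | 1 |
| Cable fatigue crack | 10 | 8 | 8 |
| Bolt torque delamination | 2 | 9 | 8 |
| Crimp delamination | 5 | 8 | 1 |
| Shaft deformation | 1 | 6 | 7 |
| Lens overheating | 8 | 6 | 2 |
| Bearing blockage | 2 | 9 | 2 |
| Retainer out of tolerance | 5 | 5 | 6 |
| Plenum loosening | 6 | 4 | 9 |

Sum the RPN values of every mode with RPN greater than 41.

RPN = Severity × Occurrence × Detection:
  Bushing leakage: 5 × 1 × 4 = 20
  Impeller short circuit: 1 × 10 × 3 = 30
  Cable fatigue crack: 8 × 8 × 10 = 640
  Bolt torque delamination: 8 × 9 × 2 = 144
  Crimp delamination: 1 × 8 × 5 = 40
  Shaft deformation: 7 × 6 × 1 = 42
  Lens overheating: 2 × 6 × 8 = 96
  Bearing blockage: 2 × 9 × 2 = 36
  Retainer out of tolerance: 6 × 5 × 5 = 150
  Plenum loosening: 9 × 4 × 6 = 216
RPN > 41: Cable fatigue crack (640), Bolt torque delamination (144), Shaft deformation (42), Lens overheating (96), Retainer out of tolerance (150), Plenum loosening (216).
Sum: 640 + 144 + 42 + 96 + 150 + 216 = 1288.

1288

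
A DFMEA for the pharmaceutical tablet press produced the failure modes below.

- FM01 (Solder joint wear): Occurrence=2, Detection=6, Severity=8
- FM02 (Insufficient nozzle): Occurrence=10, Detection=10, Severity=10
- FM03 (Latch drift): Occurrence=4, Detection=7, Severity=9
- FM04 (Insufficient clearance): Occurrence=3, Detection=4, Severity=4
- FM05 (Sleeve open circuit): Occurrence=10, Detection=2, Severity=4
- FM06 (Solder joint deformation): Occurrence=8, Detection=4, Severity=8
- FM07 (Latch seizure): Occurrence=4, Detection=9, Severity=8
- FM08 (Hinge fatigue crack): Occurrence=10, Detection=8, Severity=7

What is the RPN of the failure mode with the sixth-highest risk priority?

96

RPN = Severity × Occurrence × Detection:
  FM01: 8 × 2 × 6 = 96
  FM02: 10 × 10 × 10 = 1000
  FM03: 9 × 4 × 7 = 252
  FM04: 4 × 3 × 4 = 48
  FM05: 4 × 10 × 2 = 80
  FM06: 8 × 8 × 4 = 256
  FM07: 8 × 4 × 9 = 288
  FM08: 7 × 10 × 8 = 560
Sorted descending: 1000, 560, 288, 256, 252, 96, 80, 48.
The sixth-highest RPN is 96 (FM01).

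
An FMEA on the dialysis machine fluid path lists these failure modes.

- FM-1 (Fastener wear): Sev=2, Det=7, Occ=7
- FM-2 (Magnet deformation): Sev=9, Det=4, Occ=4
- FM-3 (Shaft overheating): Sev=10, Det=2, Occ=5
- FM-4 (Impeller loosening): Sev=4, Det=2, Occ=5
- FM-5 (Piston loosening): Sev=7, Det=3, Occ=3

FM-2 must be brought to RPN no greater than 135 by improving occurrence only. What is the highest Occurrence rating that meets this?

3

FM-2: S=9, O=4, D=4 → current RPN = 144.
Fixed product = 36. Need 36 × O ≤ 135, so O ≤ 135/36 = 3.75.
Maximum integer Occurrence rating = 3 (gives RPN 108; O=4 would give 144 > 135).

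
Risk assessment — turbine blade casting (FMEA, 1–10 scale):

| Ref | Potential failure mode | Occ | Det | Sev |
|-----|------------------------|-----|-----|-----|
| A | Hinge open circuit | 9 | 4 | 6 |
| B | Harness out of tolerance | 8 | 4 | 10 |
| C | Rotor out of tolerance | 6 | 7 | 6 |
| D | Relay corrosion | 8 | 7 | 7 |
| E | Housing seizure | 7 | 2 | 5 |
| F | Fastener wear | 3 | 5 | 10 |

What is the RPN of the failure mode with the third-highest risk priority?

RPN = Severity × Occurrence × Detection:
  A: 6 × 9 × 4 = 216
  B: 10 × 8 × 4 = 320
  C: 6 × 6 × 7 = 252
  D: 7 × 8 × 7 = 392
  E: 5 × 7 × 2 = 70
  F: 10 × 3 × 5 = 150
Sorted descending: 392, 320, 252, 216, 150, 70.
The third-highest RPN is 252 (C).

252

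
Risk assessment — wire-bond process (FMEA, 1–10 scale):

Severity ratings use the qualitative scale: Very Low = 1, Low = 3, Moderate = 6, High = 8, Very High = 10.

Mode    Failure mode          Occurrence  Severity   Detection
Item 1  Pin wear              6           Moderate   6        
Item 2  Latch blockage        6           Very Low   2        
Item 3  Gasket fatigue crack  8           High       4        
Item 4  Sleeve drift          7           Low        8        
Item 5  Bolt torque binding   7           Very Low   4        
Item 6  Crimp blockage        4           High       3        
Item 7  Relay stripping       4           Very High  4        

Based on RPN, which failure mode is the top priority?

RPN = Severity × Occurrence × Detection:
  Item 1: 6 × 6 × 6 = 216
  Item 2: 1 × 6 × 2 = 12
  Item 3: 8 × 8 × 4 = 256
  Item 4: 3 × 7 × 8 = 168
  Item 5: 1 × 7 × 4 = 28
  Item 6: 8 × 4 × 3 = 96
  Item 7: 10 × 4 × 4 = 160
Highest RPN is 256 → Item 3.

Item 3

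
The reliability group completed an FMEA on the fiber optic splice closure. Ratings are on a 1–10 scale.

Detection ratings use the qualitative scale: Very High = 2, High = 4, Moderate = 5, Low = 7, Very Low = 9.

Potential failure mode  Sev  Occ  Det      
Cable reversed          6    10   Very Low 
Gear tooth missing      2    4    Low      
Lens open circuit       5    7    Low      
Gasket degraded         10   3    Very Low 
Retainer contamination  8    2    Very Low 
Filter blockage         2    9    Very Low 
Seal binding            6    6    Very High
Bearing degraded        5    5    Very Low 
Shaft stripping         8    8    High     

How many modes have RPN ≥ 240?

4

RPN = Severity × Occurrence × Detection:
  Cable reversed: 6 × 10 × 9 = 540
  Gear tooth missing: 2 × 4 × 7 = 56
  Lens open circuit: 5 × 7 × 7 = 245
  Gasket degraded: 10 × 3 × 9 = 270
  Retainer contamination: 8 × 2 × 9 = 144
  Filter blockage: 2 × 9 × 9 = 162
  Seal binding: 6 × 6 × 2 = 72
  Bearing degraded: 5 × 5 × 9 = 225
  Shaft stripping: 8 × 8 × 4 = 256
Modes with RPN ≥ 240: Cable reversed (540), Lens open circuit (245), Gasket degraded (270), Shaft stripping (256) → 4.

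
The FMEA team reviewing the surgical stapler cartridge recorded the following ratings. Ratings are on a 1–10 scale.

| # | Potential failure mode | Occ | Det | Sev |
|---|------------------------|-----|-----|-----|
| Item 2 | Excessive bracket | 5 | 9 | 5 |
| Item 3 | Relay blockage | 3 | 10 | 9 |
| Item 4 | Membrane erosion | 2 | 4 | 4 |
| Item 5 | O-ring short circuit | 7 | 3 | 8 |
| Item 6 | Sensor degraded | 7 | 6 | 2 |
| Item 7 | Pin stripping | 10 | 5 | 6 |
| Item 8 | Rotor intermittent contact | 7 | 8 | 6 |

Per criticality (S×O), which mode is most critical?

Item 7

Criticality = Severity × Occurrence:
  Item 2: 5 × 5 = 25
  Item 3: 9 × 3 = 27
  Item 4: 4 × 2 = 8
  Item 5: 8 × 7 = 56
  Item 6: 2 × 7 = 14
  Item 7: 6 × 10 = 60
  Item 8: 6 × 7 = 42
Highest criticality is 60 → Item 7.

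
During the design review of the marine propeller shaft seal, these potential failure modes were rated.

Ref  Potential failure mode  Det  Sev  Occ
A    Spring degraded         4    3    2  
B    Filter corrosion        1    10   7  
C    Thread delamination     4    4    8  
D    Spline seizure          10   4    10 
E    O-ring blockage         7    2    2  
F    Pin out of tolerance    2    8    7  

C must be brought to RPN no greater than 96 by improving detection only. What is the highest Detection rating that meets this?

C: S=4, O=8, D=4 → current RPN = 128.
Fixed product = 32. Need 32 × D ≤ 96, so D ≤ 96/32 = 3.00.
Maximum integer Detection rating = 3 (gives RPN 96; D=4 would give 128 > 96).

3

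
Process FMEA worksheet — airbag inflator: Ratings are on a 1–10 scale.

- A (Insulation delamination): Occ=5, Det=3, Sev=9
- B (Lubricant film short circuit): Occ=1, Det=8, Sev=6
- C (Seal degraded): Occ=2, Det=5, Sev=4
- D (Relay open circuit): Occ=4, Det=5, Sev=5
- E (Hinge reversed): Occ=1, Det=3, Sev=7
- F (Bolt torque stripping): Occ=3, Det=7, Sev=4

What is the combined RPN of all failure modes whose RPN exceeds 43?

RPN = Severity × Occurrence × Detection:
  A: 9 × 5 × 3 = 135
  B: 6 × 1 × 8 = 48
  C: 4 × 2 × 5 = 40
  D: 5 × 4 × 5 = 100
  E: 7 × 1 × 3 = 21
  F: 4 × 3 × 7 = 84
RPN > 43: A (135), B (48), D (100), F (84).
Sum: 135 + 48 + 100 + 84 = 367.

367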